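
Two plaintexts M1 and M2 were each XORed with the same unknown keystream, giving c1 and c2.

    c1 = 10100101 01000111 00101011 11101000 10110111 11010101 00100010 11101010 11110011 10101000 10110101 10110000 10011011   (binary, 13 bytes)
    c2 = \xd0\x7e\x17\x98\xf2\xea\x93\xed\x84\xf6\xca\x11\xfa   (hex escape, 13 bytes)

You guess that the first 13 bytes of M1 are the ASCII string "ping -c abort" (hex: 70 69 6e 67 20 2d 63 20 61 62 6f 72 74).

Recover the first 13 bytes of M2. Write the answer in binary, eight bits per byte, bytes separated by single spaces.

First, c1 ⊕ c2 = (M1 ⊕ K) ⊕ (M2 ⊕ K) = M1 ⊕ M2, so the key drops out. Then M2 = (M1 ⊕ M2) ⊕ M1 over the first 13 bytes.
byte 0: (a5 ^ d0) ^ 70 = 75 ^ 70 = 05
byte 1: (47 ^ 7e) ^ 69 = 39 ^ 69 = 50
byte 2: (2b ^ 17) ^ 6e = 3c ^ 6e = 52
byte 3: (e8 ^ 98) ^ 67 = 70 ^ 67 = 17
byte 4: (b7 ^ f2) ^ 20 = 45 ^ 20 = 65
byte 5: (d5 ^ ea) ^ 2d = 3f ^ 2d = 12
byte 6: (22 ^ 93) ^ 63 = b1 ^ 63 = d2
byte 7: (ea ^ ed) ^ 20 = 07 ^ 20 = 27
byte 8: (f3 ^ 84) ^ 61 = 77 ^ 61 = 16
byte 9: (a8 ^ f6) ^ 62 = 5e ^ 62 = 3c
byte 10: (b5 ^ ca) ^ 6f = 7f ^ 6f = 10
byte 11: (b0 ^ 11) ^ 72 = a1 ^ 72 = d3
byte 12: (9b ^ fa) ^ 74 = 61 ^ 74 = 15

00000101 01010000 01010010 00010111 01100101 00010010 11010010 00100111 00010110 00111100 00010000 11010011 00010101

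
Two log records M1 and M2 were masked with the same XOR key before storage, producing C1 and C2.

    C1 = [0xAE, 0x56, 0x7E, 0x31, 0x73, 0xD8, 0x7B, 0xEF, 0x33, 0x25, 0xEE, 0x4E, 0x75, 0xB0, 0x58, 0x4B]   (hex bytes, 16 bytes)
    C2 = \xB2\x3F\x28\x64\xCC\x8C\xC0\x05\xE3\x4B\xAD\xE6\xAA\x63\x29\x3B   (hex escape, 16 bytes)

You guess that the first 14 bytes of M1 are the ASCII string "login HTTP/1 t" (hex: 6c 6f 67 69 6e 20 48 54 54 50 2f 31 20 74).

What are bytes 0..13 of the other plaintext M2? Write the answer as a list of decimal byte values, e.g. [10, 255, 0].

[112, 6, 49, 60, 209, 116, 243, 190, 132, 62, 108, 153, 255, 167]

First, C1 ⊕ C2 = (M1 ⊕ K) ⊕ (M2 ⊕ K) = M1 ⊕ M2, so the key drops out. Then M2 = (M1 ⊕ M2) ⊕ M1 over the first 14 bytes.
byte 0: (ae XOR b2) XOR 6c = 1c XOR 6c = 70
byte 1: (56 XOR 3f) XOR 6f = 69 XOR 6f = 06
byte 2: (7e XOR 28) XOR 67 = 56 XOR 67 = 31
byte 3: (31 XOR 64) XOR 69 = 55 XOR 69 = 3c
byte 4: (73 XOR cc) XOR 6e = bf XOR 6e = d1
byte 5: (d8 XOR 8c) XOR 20 = 54 XOR 20 = 74
byte 6: (7b XOR c0) XOR 48 = bb XOR 48 = f3
byte 7: (ef XOR 05) XOR 54 = ea XOR 54 = be
byte 8: (33 XOR e3) XOR 54 = d0 XOR 54 = 84
byte 9: (25 XOR 4b) XOR 50 = 6e XOR 50 = 3e
byte 10: (ee XOR ad) XOR 2f = 43 XOR 2f = 6c
byte 11: (4e XOR e6) XOR 31 = a8 XOR 31 = 99
byte 12: (75 XOR aa) XOR 20 = df XOR 20 = ff
byte 13: (b0 XOR 63) XOR 74 = d3 XOR 74 = a7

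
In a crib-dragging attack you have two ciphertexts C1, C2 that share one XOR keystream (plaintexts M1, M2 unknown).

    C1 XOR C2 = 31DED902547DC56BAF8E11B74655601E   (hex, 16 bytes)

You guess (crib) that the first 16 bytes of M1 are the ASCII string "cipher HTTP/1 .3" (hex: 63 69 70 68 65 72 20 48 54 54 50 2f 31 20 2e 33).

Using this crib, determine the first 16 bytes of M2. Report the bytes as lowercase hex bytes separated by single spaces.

52 b7 a9 6a 31 0f e5 23 fb da 41 98 77 75 4e 2d

Since C1 ⊕ C2 = M1 ⊕ M2, XORing with the guessed M1 bytes yields the corresponding M2 bytes: M2 = (C1 ⊕ C2) ⊕ M1.
byte 0:  49 ⊕  99 =  82
byte 1: 222 ⊕ 105 = 183
byte 2: 217 ⊕ 112 = 169
byte 3:   2 ⊕ 104 = 106
byte 4:  84 ⊕ 101 =  49
byte 5: 125 ⊕ 114 =  15
byte 6: 197 ⊕  32 = 229
byte 7: 107 ⊕  72 =  35
byte 8: 175 ⊕  84 = 251
byte 9: 142 ⊕  84 = 218
byte 10:  17 ⊕  80 =  65
byte 11: 183 ⊕  47 = 152
byte 12:  70 ⊕  49 = 119
byte 13:  85 ⊕  32 = 117
byte 14:  96 ⊕  46 =  78
byte 15:  30 ⊕  51 =  45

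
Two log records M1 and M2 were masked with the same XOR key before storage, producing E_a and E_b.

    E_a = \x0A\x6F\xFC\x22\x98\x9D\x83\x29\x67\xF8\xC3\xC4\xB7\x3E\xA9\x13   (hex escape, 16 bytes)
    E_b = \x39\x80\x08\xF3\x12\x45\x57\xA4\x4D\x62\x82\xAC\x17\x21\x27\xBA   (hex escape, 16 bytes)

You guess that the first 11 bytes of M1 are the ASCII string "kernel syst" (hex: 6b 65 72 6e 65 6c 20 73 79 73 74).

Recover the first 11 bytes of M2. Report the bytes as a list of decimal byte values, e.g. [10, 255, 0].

[88, 138, 134, 191, 239, 180, 244, 254, 83, 233, 53]

First, E_a ⊕ E_b = (M1 ⊕ K) ⊕ (M2 ⊕ K) = M1 ⊕ M2, so the key drops out. Then M2 = (M1 ⊕ M2) ⊕ M1 over the first 11 bytes.
byte 0: (0a ⊕ 39) ⊕ 6b = 33 ⊕ 6b = 58
byte 1: (6f ⊕ 80) ⊕ 65 = ef ⊕ 65 = 8a
byte 2: (fc ⊕ 08) ⊕ 72 = f4 ⊕ 72 = 86
byte 3: (22 ⊕ f3) ⊕ 6e = d1 ⊕ 6e = bf
byte 4: (98 ⊕ 12) ⊕ 65 = 8a ⊕ 65 = ef
byte 5: (9d ⊕ 45) ⊕ 6c = d8 ⊕ 6c = b4
byte 6: (83 ⊕ 57) ⊕ 20 = d4 ⊕ 20 = f4
byte 7: (29 ⊕ a4) ⊕ 73 = 8d ⊕ 73 = fe
byte 8: (67 ⊕ 4d) ⊕ 79 = 2a ⊕ 79 = 53
byte 9: (f8 ⊕ 62) ⊕ 73 = 9a ⊕ 73 = e9
byte 10: (c3 ⊕ 82) ⊕ 74 = 41 ⊕ 74 = 35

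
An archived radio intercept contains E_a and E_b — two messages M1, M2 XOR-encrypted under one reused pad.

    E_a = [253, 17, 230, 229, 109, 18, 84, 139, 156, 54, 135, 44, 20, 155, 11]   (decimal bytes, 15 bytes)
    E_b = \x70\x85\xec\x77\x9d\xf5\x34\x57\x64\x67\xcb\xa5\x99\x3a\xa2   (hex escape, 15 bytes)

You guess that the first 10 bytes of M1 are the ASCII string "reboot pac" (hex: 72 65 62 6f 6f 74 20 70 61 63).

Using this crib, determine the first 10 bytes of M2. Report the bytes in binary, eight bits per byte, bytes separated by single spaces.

First, E_a ⊕ E_b = (M1 ⊕ K) ⊕ (M2 ⊕ K) = M1 ⊕ M2, so the key drops out. Then M2 = (M1 ⊕ M2) ⊕ M1 over the first 10 bytes.
byte 0: (fd ⊕ 70) ⊕ 72 = 8d ⊕ 72 = ff
byte 1: (11 ⊕ 85) ⊕ 65 = 94 ⊕ 65 = f1
byte 2: (e6 ⊕ ec) ⊕ 62 = 0a ⊕ 62 = 68
byte 3: (e5 ⊕ 77) ⊕ 6f = 92 ⊕ 6f = fd
byte 4: (6d ⊕ 9d) ⊕ 6f = f0 ⊕ 6f = 9f
byte 5: (12 ⊕ f5) ⊕ 74 = e7 ⊕ 74 = 93
byte 6: (54 ⊕ 34) ⊕ 20 = 60 ⊕ 20 = 40
byte 7: (8b ⊕ 57) ⊕ 70 = dc ⊕ 70 = ac
byte 8: (9c ⊕ 64) ⊕ 61 = f8 ⊕ 61 = 99
byte 9: (36 ⊕ 67) ⊕ 63 = 51 ⊕ 63 = 32

11111111 11110001 01101000 11111101 10011111 10010011 01000000 10101100 10011001 00110010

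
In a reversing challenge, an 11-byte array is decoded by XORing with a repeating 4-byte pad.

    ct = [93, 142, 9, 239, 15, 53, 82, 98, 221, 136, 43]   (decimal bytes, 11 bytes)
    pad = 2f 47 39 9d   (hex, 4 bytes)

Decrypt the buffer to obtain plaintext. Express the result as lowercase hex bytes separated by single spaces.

72 c9 30 72 20 72 6b ff f2 cf 12

The 4-byte key repeats, so the effective keystream is 2f 47 39 9d 2f 47 39 9d 2f 47 39.
byte 0: 5d ^ 2f = 72
byte 1: 8e ^ 47 = c9
byte 2: 09 ^ 39 = 30
byte 3: ef ^ 9d = 72
byte 4: 0f ^ 2f = 20
byte 5: 35 ^ 47 = 72
byte 6: 52 ^ 39 = 6b
byte 7: 62 ^ 9d = ff
byte 8: dd ^ 2f = f2
byte 9: 88 ^ 47 = cf
byte 10: 2b ^ 39 = 12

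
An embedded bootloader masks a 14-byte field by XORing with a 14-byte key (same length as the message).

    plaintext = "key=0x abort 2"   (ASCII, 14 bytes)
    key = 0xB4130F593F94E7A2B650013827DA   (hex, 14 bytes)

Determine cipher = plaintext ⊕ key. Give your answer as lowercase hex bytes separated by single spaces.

df 76 76 64 0f ec c7 c3 d4 3f 73 4c 07 e8

XOR is its own inverse, so applying the key byte-wise gives the result directly.
107 ^ 180 = 223
101 ^  19 = 118
121 ^  15 = 118
 61 ^  89 = 100
 48 ^  63 =  15
120 ^ 148 = 236
 32 ^ 231 = 199
 97 ^ 162 = 195
 98 ^ 182 = 212
111 ^  80 =  63
114 ^   1 = 115
116 ^  56 =  76
 32 ^  39 =   7
 50 ^ 218 = 232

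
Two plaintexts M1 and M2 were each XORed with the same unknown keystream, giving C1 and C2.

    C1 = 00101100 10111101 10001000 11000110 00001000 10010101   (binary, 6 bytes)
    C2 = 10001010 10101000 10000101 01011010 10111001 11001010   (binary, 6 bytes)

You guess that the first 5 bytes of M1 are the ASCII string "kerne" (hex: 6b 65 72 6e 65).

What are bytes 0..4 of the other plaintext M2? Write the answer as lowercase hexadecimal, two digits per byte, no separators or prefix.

cd707ff2d4

First, C1 ⊕ C2 = (M1 ⊕ K) ⊕ (M2 ⊕ K) = M1 ⊕ M2, so the key drops out. Then M2 = (M1 ⊕ M2) ⊕ M1 over the first 5 bytes.
byte 0: (2c ^ 8a) ^ 6b = a6 ^ 6b = cd
byte 1: (bd ^ a8) ^ 65 = 15 ^ 65 = 70
byte 2: (88 ^ 85) ^ 72 = 0d ^ 72 = 7f
byte 3: (c6 ^ 5a) ^ 6e = 9c ^ 6e = f2
byte 4: (08 ^ b9) ^ 65 = b1 ^ 65 = d4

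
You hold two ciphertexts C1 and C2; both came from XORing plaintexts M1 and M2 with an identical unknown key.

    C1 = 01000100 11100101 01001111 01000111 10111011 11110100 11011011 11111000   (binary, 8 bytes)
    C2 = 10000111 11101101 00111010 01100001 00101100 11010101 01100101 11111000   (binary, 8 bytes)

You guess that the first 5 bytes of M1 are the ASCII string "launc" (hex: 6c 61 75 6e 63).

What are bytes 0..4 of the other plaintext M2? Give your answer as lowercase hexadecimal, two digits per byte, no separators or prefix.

af690048f4

First, C1 ⊕ C2 = (M1 ⊕ K) ⊕ (M2 ⊕ K) = M1 ⊕ M2, so the key drops out. Then M2 = (M1 ⊕ M2) ⊕ M1 over the first 5 bytes.
byte 0: (44 ⊕ 87) ⊕ 6c = c3 ⊕ 6c = af
byte 1: (e5 ⊕ ed) ⊕ 61 = 08 ⊕ 61 = 69
byte 2: (4f ⊕ 3a) ⊕ 75 = 75 ⊕ 75 = 00
byte 3: (47 ⊕ 61) ⊕ 6e = 26 ⊕ 6e = 48
byte 4: (bb ⊕ 2c) ⊕ 63 = 97 ⊕ 63 = f4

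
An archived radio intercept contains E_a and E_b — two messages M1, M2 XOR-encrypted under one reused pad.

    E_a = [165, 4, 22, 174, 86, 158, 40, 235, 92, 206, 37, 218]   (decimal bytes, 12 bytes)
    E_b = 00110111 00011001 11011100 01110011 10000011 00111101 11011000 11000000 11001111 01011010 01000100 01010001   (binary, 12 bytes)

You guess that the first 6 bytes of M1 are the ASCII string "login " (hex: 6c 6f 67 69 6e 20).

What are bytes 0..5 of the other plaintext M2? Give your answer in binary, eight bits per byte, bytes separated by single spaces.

First, E_a ⊕ E_b = (M1 ⊕ K) ⊕ (M2 ⊕ K) = M1 ⊕ M2, so the key drops out. Then M2 = (M1 ⊕ M2) ⊕ M1 over the first 6 bytes.
byte 0: (a5 xor 37) xor 6c = 92 xor 6c = fe
byte 1: (04 xor 19) xor 6f = 1d xor 6f = 72
byte 2: (16 xor dc) xor 67 = ca xor 67 = ad
byte 3: (ae xor 73) xor 69 = dd xor 69 = b4
byte 4: (56 xor 83) xor 6e = d5 xor 6e = bb
byte 5: (9e xor 3d) xor 20 = a3 xor 20 = 83

11111110 01110010 10101101 10110100 10111011 10000011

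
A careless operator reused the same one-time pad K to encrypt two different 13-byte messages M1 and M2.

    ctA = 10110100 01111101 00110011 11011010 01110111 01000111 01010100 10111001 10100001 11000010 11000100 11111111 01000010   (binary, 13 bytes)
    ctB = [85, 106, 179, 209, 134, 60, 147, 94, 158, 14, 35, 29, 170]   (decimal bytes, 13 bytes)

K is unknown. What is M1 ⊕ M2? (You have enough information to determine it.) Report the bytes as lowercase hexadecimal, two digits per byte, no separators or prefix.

e117800bf17bc7e73fcce7e2e8

ctA ⊕ ctB = (M1 ⊕ K) ⊕ (M2 ⊕ K) = M1 ⊕ M2 — the shared key cancels under XOR.
byte 0: b4 xor 55 = e1
byte 1: 7d xor 6a = 17
byte 2: 33 xor b3 = 80
byte 3: da xor d1 = 0b
byte 4: 77 xor 86 = f1
byte 5: 47 xor 3c = 7b
byte 6: 54 xor 93 = c7
byte 7: b9 xor 5e = e7
byte 8: a1 xor 9e = 3f
byte 9: c2 xor 0e = cc
byte 10: c4 xor 23 = e7
byte 11: ff xor 1d = e2
byte 12: 42 xor aa = e8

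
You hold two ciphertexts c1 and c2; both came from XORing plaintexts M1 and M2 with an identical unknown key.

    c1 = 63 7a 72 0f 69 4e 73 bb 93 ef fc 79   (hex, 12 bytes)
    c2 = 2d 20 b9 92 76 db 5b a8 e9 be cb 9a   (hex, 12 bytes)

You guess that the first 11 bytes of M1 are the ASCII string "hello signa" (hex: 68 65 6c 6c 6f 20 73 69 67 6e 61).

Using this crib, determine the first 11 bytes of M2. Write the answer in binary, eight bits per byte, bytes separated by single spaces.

First, c1 ⊕ c2 = (M1 ⊕ K) ⊕ (M2 ⊕ K) = M1 ⊕ M2, so the key drops out. Then M2 = (M1 ⊕ M2) ⊕ M1 over the first 11 bytes.
byte 0: (63 ^ 2d) ^ 68 = 4e ^ 68 = 26
byte 1: (7a ^ 20) ^ 65 = 5a ^ 65 = 3f
byte 2: (72 ^ b9) ^ 6c = cb ^ 6c = a7
byte 3: (0f ^ 92) ^ 6c = 9d ^ 6c = f1
byte 4: (69 ^ 76) ^ 6f = 1f ^ 6f = 70
byte 5: (4e ^ db) ^ 20 = 95 ^ 20 = b5
byte 6: (73 ^ 5b) ^ 73 = 28 ^ 73 = 5b
byte 7: (bb ^ a8) ^ 69 = 13 ^ 69 = 7a
byte 8: (93 ^ e9) ^ 67 = 7a ^ 67 = 1d
byte 9: (ef ^ be) ^ 6e = 51 ^ 6e = 3f
byte 10: (fc ^ cb) ^ 61 = 37 ^ 61 = 56

00100110 00111111 10100111 11110001 01110000 10110101 01011011 01111010 00011101 00111111 01010110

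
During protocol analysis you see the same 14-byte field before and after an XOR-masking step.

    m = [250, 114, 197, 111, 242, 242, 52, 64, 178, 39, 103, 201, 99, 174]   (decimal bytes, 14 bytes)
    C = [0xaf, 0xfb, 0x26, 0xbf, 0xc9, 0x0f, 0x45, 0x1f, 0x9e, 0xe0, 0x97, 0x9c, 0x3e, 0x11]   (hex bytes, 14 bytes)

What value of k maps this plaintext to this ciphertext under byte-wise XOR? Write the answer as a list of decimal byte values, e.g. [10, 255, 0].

Since C = m ⊕ k, XORing both sides with m gives k = m ⊕ C.
fa ^ af = 55
72 ^ fb = 89
c5 ^ 26 = e3
6f ^ bf = d0
f2 ^ c9 = 3b
f2 ^ 0f = fd
34 ^ 45 = 71
40 ^ 1f = 5f
b2 ^ 9e = 2c
27 ^ e0 = c7
67 ^ 97 = f0
c9 ^ 9c = 55
63 ^ 3e = 5d
ae ^ 11 = bf

[85, 137, 227, 208, 59, 253, 113, 95, 44, 199, 240, 85, 93, 191]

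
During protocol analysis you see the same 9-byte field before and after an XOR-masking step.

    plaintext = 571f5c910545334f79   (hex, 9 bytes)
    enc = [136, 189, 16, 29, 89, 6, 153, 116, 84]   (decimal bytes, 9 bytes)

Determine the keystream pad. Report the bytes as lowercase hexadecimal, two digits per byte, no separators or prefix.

Since enc = plaintext ⊕ pad, XORing both sides with plaintext gives pad = plaintext ⊕ enc.
57 xor 88 = df
1f xor bd = a2
5c xor 10 = 4c
91 xor 1d = 8c
05 xor 59 = 5c
45 xor 06 = 43
33 xor 99 = aa
4f xor 74 = 3b
79 xor 54 = 2d

dfa24c8c5c43aa3b2d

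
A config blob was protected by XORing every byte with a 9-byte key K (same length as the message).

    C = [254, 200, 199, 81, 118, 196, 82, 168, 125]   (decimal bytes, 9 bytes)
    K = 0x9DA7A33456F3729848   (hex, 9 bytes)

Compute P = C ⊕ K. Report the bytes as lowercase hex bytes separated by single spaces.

XOR is its own inverse, so applying the key byte-wise gives the result directly.
byte 0: 11111110 ^ 10011101 = 01100011
byte 1: 11001000 ^ 10100111 = 01101111
byte 2: 11000111 ^ 10100011 = 01100100
byte 3: 01010001 ^ 00110100 = 01100101
byte 4: 01110110 ^ 01010110 = 00100000
byte 5: 11000100 ^ 11110011 = 00110111
byte 6: 01010010 ^ 01110010 = 00100000
byte 7: 10101000 ^ 10011000 = 00110000
byte 8: 01111101 ^ 01001000 = 00110101

63 6f 64 65 20 37 20 30 35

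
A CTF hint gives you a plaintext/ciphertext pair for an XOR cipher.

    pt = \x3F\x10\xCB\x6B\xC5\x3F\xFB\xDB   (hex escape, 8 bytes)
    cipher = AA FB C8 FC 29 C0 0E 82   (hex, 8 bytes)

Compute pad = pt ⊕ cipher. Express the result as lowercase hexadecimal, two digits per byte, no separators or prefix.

Since cipher = pt ⊕ pad, XORing both sides with pt gives pad = pt ⊕ cipher.
byte 0: 00111111 XOR 10101010 = 10010101
byte 1: 00010000 XOR 11111011 = 11101011
byte 2: 11001011 XOR 11001000 = 00000011
byte 3: 01101011 XOR 11111100 = 10010111
byte 4: 11000101 XOR 00101001 = 11101100
byte 5: 00111111 XOR 11000000 = 11111111
byte 6: 11111011 XOR 00001110 = 11110101
byte 7: 11011011 XOR 10000010 = 01011001

95eb0397ecfff559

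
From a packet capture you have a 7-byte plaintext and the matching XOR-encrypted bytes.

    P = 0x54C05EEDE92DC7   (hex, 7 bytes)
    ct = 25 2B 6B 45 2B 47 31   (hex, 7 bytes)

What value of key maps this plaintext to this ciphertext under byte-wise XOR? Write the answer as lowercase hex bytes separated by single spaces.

Since ct = P ⊕ key, XORing both sides with P gives key = P ⊕ ct.
54 ⊕ 25 = 71
c0 ⊕ 2b = eb
5e ⊕ 6b = 35
ed ⊕ 45 = a8
e9 ⊕ 2b = c2
2d ⊕ 47 = 6a
c7 ⊕ 31 = f6

71 eb 35 a8 c2 6a f6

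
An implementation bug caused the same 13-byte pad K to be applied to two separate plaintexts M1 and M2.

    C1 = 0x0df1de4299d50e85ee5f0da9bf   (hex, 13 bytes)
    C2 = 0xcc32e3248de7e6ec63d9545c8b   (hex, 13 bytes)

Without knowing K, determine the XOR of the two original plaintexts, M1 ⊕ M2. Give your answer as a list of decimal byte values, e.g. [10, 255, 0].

C1 ⊕ C2 = (M1 ⊕ K) ⊕ (M2 ⊕ K) = M1 ⊕ M2 — the shared key cancels under XOR.
0d xor cc = c1
f1 xor 32 = c3
de xor e3 = 3d
42 xor 24 = 66
99 xor 8d = 14
d5 xor e7 = 32
0e xor e6 = e8
85 xor ec = 69
ee xor 63 = 8d
5f xor d9 = 86
0d xor 54 = 59
a9 xor 5c = f5
bf xor 8b = 34

[193, 195, 61, 102, 20, 50, 232, 105, 141, 134, 89, 245, 52]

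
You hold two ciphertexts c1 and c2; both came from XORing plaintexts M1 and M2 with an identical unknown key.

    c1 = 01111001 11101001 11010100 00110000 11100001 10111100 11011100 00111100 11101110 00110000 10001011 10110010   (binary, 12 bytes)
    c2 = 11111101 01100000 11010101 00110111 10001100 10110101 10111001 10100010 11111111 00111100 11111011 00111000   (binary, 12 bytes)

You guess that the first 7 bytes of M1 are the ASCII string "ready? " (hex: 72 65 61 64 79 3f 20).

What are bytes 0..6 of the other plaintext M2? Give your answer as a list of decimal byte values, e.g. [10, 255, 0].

First, c1 ⊕ c2 = (M1 ⊕ K) ⊕ (M2 ⊕ K) = M1 ⊕ M2, so the key drops out. Then M2 = (M1 ⊕ M2) ⊕ M1 over the first 7 bytes.
byte 0: (79 ^ fd) ^ 72 = 84 ^ 72 = f6
byte 1: (e9 ^ 60) ^ 65 = 89 ^ 65 = ec
byte 2: (d4 ^ d5) ^ 61 = 01 ^ 61 = 60
byte 3: (30 ^ 37) ^ 64 = 07 ^ 64 = 63
byte 4: (e1 ^ 8c) ^ 79 = 6d ^ 79 = 14
byte 5: (bc ^ b5) ^ 3f = 09 ^ 3f = 36
byte 6: (dc ^ b9) ^ 20 = 65 ^ 20 = 45

[246, 236, 96, 99, 20, 54, 69]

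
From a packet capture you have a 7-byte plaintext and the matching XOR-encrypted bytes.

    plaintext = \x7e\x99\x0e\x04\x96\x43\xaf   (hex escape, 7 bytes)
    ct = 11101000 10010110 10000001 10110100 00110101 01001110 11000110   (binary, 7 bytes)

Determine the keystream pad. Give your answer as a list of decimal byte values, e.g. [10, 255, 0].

Since ct = plaintext ⊕ pad, XORing both sides with plaintext gives pad = plaintext ⊕ ct.
126 XOR 232 = 150
153 XOR 150 =  15
 14 XOR 129 = 143
  4 XOR 180 = 176
150 XOR  53 = 163
 67 XOR  78 =  13
175 XOR 198 = 105

[150, 15, 143, 176, 163, 13, 105]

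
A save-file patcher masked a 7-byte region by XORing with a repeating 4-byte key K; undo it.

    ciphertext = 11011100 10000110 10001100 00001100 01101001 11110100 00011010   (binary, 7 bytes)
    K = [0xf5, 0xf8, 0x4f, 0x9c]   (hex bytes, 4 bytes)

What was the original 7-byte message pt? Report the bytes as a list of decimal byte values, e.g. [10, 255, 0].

The 4-byte key repeats, so the effective keystream is f5 f8 4f 9c f5 f8 4f.
byte 0: dc XOR f5 = 29
byte 1: 86 XOR f8 = 7e
byte 2: 8c XOR 4f = c3
byte 3: 0c XOR 9c = 90
byte 4: 69 XOR f5 = 9c
byte 5: f4 XOR f8 = 0c
byte 6: 1a XOR 4f = 55

[41, 126, 195, 144, 156, 12, 85]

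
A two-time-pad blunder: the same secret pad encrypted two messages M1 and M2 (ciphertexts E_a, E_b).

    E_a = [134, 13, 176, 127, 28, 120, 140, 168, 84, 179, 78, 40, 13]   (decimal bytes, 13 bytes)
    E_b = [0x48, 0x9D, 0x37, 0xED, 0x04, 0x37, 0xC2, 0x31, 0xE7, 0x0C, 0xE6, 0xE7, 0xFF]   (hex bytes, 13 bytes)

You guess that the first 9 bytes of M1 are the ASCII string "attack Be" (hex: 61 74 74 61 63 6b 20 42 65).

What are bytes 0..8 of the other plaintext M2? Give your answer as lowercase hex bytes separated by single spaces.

First, E_a ⊕ E_b = (M1 ⊕ K) ⊕ (M2 ⊕ K) = M1 ⊕ M2, so the key drops out. Then M2 = (M1 ⊕ M2) ⊕ M1 over the first 9 bytes.
byte 0: (86 xor 48) xor 61 = ce xor 61 = af
byte 1: (0d xor 9d) xor 74 = 90 xor 74 = e4
byte 2: (b0 xor 37) xor 74 = 87 xor 74 = f3
byte 3: (7f xor ed) xor 61 = 92 xor 61 = f3
byte 4: (1c xor 04) xor 63 = 18 xor 63 = 7b
byte 5: (78 xor 37) xor 6b = 4f xor 6b = 24
byte 6: (8c xor c2) xor 20 = 4e xor 20 = 6e
byte 7: (a8 xor 31) xor 42 = 99 xor 42 = db
byte 8: (54 xor e7) xor 65 = b3 xor 65 = d6

af e4 f3 f3 7b 24 6e db d6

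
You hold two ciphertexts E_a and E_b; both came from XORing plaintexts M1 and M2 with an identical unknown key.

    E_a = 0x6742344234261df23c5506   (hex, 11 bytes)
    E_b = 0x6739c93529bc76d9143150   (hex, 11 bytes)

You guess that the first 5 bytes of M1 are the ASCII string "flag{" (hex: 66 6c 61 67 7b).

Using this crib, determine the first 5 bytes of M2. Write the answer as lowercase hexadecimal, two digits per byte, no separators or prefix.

First, E_a ⊕ E_b = (M1 ⊕ K) ⊕ (M2 ⊕ K) = M1 ⊕ M2, so the key drops out. Then M2 = (M1 ⊕ M2) ⊕ M1 over the first 5 bytes.
byte 0: (67 XOR 67) XOR 66 = 00 XOR 66 = 66
byte 1: (42 XOR 39) XOR 6c = 7b XOR 6c = 17
byte 2: (34 XOR c9) XOR 61 = fd XOR 61 = 9c
byte 3: (42 XOR 35) XOR 67 = 77 XOR 67 = 10
byte 4: (34 XOR 29) XOR 7b = 1d XOR 7b = 66

66179c1066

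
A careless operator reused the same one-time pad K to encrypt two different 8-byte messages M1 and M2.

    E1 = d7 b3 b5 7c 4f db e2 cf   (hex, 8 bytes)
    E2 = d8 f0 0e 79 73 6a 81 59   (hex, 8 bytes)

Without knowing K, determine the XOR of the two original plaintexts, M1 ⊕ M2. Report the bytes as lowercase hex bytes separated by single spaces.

0f 43 bb 05 3c b1 63 96

E1 ⊕ E2 = (M1 ⊕ K) ⊕ (M2 ⊕ K) = M1 ⊕ M2 — the shared key cancels under XOR.
d7 xor d8 = 0f
b3 xor f0 = 43
b5 xor 0e = bb
7c xor 79 = 05
4f xor 73 = 3c
db xor 6a = b1
e2 xor 81 = 63
cf xor 59 = 96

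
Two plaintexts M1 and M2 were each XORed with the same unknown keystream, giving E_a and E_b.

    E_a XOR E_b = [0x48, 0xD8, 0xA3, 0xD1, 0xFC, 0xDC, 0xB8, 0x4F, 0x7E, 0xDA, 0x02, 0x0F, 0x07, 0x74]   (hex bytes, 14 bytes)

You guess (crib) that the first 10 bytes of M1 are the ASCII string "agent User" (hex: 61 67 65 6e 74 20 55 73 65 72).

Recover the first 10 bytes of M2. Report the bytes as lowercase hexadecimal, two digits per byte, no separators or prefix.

29bfc6bf88fced3c1ba8

Since E_a ⊕ E_b = M1 ⊕ M2, XORing with the guessed M1 bytes yields the corresponding M2 bytes: M2 = (E_a ⊕ E_b) ⊕ M1.
byte 0: 01001000 ^ 01100001 = 00101001
byte 1: 11011000 ^ 01100111 = 10111111
byte 2: 10100011 ^ 01100101 = 11000110
byte 3: 11010001 ^ 01101110 = 10111111
byte 4: 11111100 ^ 01110100 = 10001000
byte 5: 11011100 ^ 00100000 = 11111100
byte 6: 10111000 ^ 01010101 = 11101101
byte 7: 01001111 ^ 01110011 = 00111100
byte 8: 01111110 ^ 01100101 = 00011011
byte 9: 11011010 ^ 01110010 = 10101000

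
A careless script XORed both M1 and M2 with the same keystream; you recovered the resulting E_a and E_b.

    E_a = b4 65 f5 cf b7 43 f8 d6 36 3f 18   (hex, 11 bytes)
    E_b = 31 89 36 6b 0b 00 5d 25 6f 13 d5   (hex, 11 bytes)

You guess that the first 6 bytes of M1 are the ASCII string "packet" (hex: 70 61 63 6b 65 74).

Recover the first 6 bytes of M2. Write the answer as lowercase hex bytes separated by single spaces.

f5 8d a0 cf d9 37

First, E_a ⊕ E_b = (M1 ⊕ K) ⊕ (M2 ⊕ K) = M1 ⊕ M2, so the key drops out. Then M2 = (M1 ⊕ M2) ⊕ M1 over the first 6 bytes.
byte 0: (b4 ^ 31) ^ 70 = 85 ^ 70 = f5
byte 1: (65 ^ 89) ^ 61 = ec ^ 61 = 8d
byte 2: (f5 ^ 36) ^ 63 = c3 ^ 63 = a0
byte 3: (cf ^ 6b) ^ 6b = a4 ^ 6b = cf
byte 4: (b7 ^ 0b) ^ 65 = bc ^ 65 = d9
byte 5: (43 ^ 00) ^ 74 = 43 ^ 74 = 37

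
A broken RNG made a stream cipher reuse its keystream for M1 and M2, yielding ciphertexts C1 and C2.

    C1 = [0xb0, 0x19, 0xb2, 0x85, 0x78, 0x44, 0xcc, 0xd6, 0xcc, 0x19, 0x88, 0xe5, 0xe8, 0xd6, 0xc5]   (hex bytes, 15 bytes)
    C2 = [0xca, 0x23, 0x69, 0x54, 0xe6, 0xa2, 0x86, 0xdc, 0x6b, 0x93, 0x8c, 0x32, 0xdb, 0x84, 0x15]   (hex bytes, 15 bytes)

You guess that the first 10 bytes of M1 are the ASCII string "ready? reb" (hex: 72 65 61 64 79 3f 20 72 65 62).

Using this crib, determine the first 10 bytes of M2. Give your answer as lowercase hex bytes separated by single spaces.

08 5f ba b5 e7 d9 6a 78 c2 e8

First, C1 ⊕ C2 = (M1 ⊕ K) ⊕ (M2 ⊕ K) = M1 ⊕ M2, so the key drops out. Then M2 = (M1 ⊕ M2) ⊕ M1 over the first 10 bytes.
byte 0: (b0 ⊕ ca) ⊕ 72 = 7a ⊕ 72 = 08
byte 1: (19 ⊕ 23) ⊕ 65 = 3a ⊕ 65 = 5f
byte 2: (b2 ⊕ 69) ⊕ 61 = db ⊕ 61 = ba
byte 3: (85 ⊕ 54) ⊕ 64 = d1 ⊕ 64 = b5
byte 4: (78 ⊕ e6) ⊕ 79 = 9e ⊕ 79 = e7
byte 5: (44 ⊕ a2) ⊕ 3f = e6 ⊕ 3f = d9
byte 6: (cc ⊕ 86) ⊕ 20 = 4a ⊕ 20 = 6a
byte 7: (d6 ⊕ dc) ⊕ 72 = 0a ⊕ 72 = 78
byte 8: (cc ⊕ 6b) ⊕ 65 = a7 ⊕ 65 = c2
byte 9: (19 ⊕ 93) ⊕ 62 = 8a ⊕ 62 = e8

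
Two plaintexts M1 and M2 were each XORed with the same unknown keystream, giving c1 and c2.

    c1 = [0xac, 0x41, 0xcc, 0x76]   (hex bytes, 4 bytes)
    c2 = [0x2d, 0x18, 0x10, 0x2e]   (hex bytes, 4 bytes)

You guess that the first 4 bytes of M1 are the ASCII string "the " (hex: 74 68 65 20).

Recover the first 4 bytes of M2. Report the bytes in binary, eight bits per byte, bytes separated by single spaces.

First, c1 ⊕ c2 = (M1 ⊕ K) ⊕ (M2 ⊕ K) = M1 ⊕ M2, so the key drops out. Then M2 = (M1 ⊕ M2) ⊕ M1 over the first 4 bytes.
byte 0: (ac ^ 2d) ^ 74 = 81 ^ 74 = f5
byte 1: (41 ^ 18) ^ 68 = 59 ^ 68 = 31
byte 2: (cc ^ 10) ^ 65 = dc ^ 65 = b9
byte 3: (76 ^ 2e) ^ 20 = 58 ^ 20 = 78

11110101 00110001 10111001 01111000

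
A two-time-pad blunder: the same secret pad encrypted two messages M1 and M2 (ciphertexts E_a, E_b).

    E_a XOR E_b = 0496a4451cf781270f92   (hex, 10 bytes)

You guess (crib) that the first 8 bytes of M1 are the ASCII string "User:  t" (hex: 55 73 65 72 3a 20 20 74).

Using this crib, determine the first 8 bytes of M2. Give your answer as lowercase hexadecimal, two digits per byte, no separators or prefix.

Since E_a ⊕ E_b = M1 ⊕ M2, XORing with the guessed M1 bytes yields the corresponding M2 bytes: M2 = (E_a ⊕ E_b) ⊕ M1.
04 xor 55 = 51
96 xor 73 = e5
a4 xor 65 = c1
45 xor 72 = 37
1c xor 3a = 26
f7 xor 20 = d7
81 xor 20 = a1
27 xor 74 = 53

51e5c13726d7a153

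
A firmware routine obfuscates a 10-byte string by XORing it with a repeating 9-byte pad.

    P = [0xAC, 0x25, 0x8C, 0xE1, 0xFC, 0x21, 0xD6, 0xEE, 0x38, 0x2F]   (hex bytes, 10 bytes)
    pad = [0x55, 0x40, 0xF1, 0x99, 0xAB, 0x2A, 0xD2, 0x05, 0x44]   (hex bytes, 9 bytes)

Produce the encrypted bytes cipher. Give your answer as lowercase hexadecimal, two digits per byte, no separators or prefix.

The 9-byte key repeats, so the effective keystream is 55 40 f1 99 ab 2a d2 05 44 55.
byte 0: ac xor 55 = f9
byte 1: 25 xor 40 = 65
byte 2: 8c xor f1 = 7d
byte 3: e1 xor 99 = 78
byte 4: fc xor ab = 57
byte 5: 21 xor 2a = 0b
byte 6: d6 xor d2 = 04
byte 7: ee xor 05 = eb
byte 8: 38 xor 44 = 7c
byte 9: 2f xor 55 = 7a

f9657d78570b04eb7c7a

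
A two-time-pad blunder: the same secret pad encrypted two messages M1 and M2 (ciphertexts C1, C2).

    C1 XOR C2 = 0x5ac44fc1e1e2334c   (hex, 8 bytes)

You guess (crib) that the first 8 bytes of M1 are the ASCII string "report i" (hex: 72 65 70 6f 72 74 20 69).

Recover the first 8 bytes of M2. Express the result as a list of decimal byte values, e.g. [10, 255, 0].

[40, 161, 63, 174, 147, 150, 19, 37]

Since C1 ⊕ C2 = M1 ⊕ M2, XORing with the guessed M1 bytes yields the corresponding M2 bytes: M2 = (C1 ⊕ C2) ⊕ M1.
5a ^ 72 = 28
c4 ^ 65 = a1
4f ^ 70 = 3f
c1 ^ 6f = ae
e1 ^ 72 = 93
e2 ^ 74 = 96
33 ^ 20 = 13
4c ^ 69 = 25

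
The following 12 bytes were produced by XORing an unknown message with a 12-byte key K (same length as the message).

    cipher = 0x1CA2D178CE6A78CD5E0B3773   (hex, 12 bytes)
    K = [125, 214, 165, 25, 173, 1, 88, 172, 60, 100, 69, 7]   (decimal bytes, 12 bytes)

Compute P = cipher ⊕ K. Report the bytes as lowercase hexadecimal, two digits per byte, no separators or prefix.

61747461636b2061626f7274

1c ^ 7d = 61
a2 ^ d6 = 74
d1 ^ a5 = 74
78 ^ 19 = 61
ce ^ ad = 63
6a ^ 01 = 6b
78 ^ 58 = 20
cd ^ ac = 61
5e ^ 3c = 62
0b ^ 64 = 6f
37 ^ 45 = 72
73 ^ 07 = 74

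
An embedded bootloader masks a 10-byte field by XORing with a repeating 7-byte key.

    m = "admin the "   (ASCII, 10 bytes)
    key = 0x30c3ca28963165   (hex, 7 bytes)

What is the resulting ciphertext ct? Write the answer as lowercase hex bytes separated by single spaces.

51 a7 a7 41 f8 11 11 58 a6 ea

The 7-byte key repeats, so the effective keystream is 30 c3 ca 28 96 31 65 30 c3 ca.
byte 0:  97 XOR  48 =  81
byte 1: 100 XOR 195 = 167
byte 2: 109 XOR 202 = 167
byte 3: 105 XOR  40 =  65
byte 4: 110 XOR 150 = 248
byte 5:  32 XOR  49 =  17
byte 6: 116 XOR 101 =  17
byte 7: 104 XOR  48 =  88
byte 8: 101 XOR 195 = 166
byte 9:  32 XOR 202 = 234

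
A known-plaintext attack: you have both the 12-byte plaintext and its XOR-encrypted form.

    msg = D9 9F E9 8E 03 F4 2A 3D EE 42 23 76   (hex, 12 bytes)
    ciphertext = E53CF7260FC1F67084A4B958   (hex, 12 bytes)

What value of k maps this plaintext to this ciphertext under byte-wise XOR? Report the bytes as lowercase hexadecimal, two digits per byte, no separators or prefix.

3ca31ea80c35dc4d6ae69a2e

Since ciphertext = msg ⊕ k, XORing both sides with msg gives k = msg ⊕ ciphertext.
d9 ^ e5 = 3c
9f ^ 3c = a3
e9 ^ f7 = 1e
8e ^ 26 = a8
03 ^ 0f = 0c
f4 ^ c1 = 35
2a ^ f6 = dc
3d ^ 70 = 4d
ee ^ 84 = 6a
42 ^ a4 = e6
23 ^ b9 = 9a
76 ^ 58 = 2e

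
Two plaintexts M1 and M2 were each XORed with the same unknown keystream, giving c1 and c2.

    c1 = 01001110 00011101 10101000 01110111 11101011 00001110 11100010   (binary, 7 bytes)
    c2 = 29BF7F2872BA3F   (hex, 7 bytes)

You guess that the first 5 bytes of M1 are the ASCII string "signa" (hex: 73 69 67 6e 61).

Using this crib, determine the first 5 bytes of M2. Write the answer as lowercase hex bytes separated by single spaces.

14 cb b0 31 f8

First, c1 ⊕ c2 = (M1 ⊕ K) ⊕ (M2 ⊕ K) = M1 ⊕ M2, so the key drops out. Then M2 = (M1 ⊕ M2) ⊕ M1 over the first 5 bytes.
byte 0: (4e XOR 29) XOR 73 = 67 XOR 73 = 14
byte 1: (1d XOR bf) XOR 69 = a2 XOR 69 = cb
byte 2: (a8 XOR 7f) XOR 67 = d7 XOR 67 = b0
byte 3: (77 XOR 28) XOR 6e = 5f XOR 6e = 31
byte 4: (eb XOR 72) XOR 61 = 99 XOR 61 = f8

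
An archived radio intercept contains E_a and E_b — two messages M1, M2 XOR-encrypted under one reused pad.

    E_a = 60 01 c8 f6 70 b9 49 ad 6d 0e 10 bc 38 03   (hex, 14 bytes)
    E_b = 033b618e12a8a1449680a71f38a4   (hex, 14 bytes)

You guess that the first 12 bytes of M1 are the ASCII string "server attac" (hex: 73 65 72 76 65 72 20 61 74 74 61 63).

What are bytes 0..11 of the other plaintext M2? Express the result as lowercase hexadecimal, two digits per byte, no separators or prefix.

First, E_a ⊕ E_b = (M1 ⊕ K) ⊕ (M2 ⊕ K) = M1 ⊕ M2, so the key drops out. Then M2 = (M1 ⊕ M2) ⊕ M1 over the first 12 bytes.
byte 0: (60 XOR 03) XOR 73 = 63 XOR 73 = 10
byte 1: (01 XOR 3b) XOR 65 = 3a XOR 65 = 5f
byte 2: (c8 XOR 61) XOR 72 = a9 XOR 72 = db
byte 3: (f6 XOR 8e) XOR 76 = 78 XOR 76 = 0e
byte 4: (70 XOR 12) XOR 65 = 62 XOR 65 = 07
byte 5: (b9 XOR a8) XOR 72 = 11 XOR 72 = 63
byte 6: (49 XOR a1) XOR 20 = e8 XOR 20 = c8
byte 7: (ad XOR 44) XOR 61 = e9 XOR 61 = 88
byte 8: (6d XOR 96) XOR 74 = fb XOR 74 = 8f
byte 9: (0e XOR 80) XOR 74 = 8e XOR 74 = fa
byte 10: (10 XOR a7) XOR 61 = b7 XOR 61 = d6
byte 11: (bc XOR 1f) XOR 63 = a3 XOR 63 = c0

105fdb0e0763c8888ffad6c0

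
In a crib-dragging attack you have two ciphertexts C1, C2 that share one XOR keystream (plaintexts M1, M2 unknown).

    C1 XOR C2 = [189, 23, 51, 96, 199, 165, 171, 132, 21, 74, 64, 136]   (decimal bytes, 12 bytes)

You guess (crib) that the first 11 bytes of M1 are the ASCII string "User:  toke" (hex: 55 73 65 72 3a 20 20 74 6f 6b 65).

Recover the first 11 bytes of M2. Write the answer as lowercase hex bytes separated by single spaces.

e8 64 56 12 fd 85 8b f0 7a 21 25

Since C1 ⊕ C2 = M1 ⊕ M2, XORing with the guessed M1 bytes yields the corresponding M2 bytes: M2 = (C1 ⊕ C2) ⊕ M1.
byte 0: bd xor 55 = e8
byte 1: 17 xor 73 = 64
byte 2: 33 xor 65 = 56
byte 3: 60 xor 72 = 12
byte 4: c7 xor 3a = fd
byte 5: a5 xor 20 = 85
byte 6: ab xor 20 = 8b
byte 7: 84 xor 74 = f0
byte 8: 15 xor 6f = 7a
byte 9: 4a xor 6b = 21
byte 10: 40 xor 65 = 25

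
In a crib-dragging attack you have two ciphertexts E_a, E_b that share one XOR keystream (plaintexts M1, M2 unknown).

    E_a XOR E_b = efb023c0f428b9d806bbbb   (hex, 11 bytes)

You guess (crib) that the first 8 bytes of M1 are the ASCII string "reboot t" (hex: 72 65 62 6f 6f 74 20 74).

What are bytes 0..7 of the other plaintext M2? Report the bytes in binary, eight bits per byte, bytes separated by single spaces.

Since E_a ⊕ E_b = M1 ⊕ M2, XORing with the guessed M1 bytes yields the corresponding M2 bytes: M2 = (E_a ⊕ E_b) ⊕ M1.
11101111 ^ 01110010 = 10011101
10110000 ^ 01100101 = 11010101
00100011 ^ 01100010 = 01000001
11000000 ^ 01101111 = 10101111
11110100 ^ 01101111 = 10011011
00101000 ^ 01110100 = 01011100
10111001 ^ 00100000 = 10011001
11011000 ^ 01110100 = 10101100

10011101 11010101 01000001 10101111 10011011 01011100 10011001 10101100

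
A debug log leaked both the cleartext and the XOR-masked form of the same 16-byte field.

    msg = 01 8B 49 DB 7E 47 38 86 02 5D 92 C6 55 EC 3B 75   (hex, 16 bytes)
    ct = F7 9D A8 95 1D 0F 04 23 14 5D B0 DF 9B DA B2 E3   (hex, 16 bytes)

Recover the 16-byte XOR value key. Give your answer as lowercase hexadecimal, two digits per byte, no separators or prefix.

f616e14e63483ca516002219ce368996

Since ct = msg ⊕ key, XORing both sides with msg gives key = msg ⊕ ct.
01 XOR f7 = f6
8b XOR 9d = 16
49 XOR a8 = e1
db XOR 95 = 4e
7e XOR 1d = 63
47 XOR 0f = 48
38 XOR 04 = 3c
86 XOR 23 = a5
02 XOR 14 = 16
5d XOR 5d = 00
92 XOR b0 = 22
c6 XOR df = 19
55 XOR 9b = ce
ec XOR da = 36
3b XOR b2 = 89
75 XOR e3 = 96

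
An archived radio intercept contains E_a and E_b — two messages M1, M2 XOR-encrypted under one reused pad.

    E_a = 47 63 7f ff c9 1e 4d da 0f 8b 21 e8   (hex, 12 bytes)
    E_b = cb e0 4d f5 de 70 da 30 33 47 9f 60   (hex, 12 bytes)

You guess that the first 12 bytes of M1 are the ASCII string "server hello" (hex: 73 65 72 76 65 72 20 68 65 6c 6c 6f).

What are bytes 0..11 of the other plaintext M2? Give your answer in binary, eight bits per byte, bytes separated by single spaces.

11111111 11100110 01000000 01111100 01110010 00011100 10110111 10000010 01011001 10100000 11010010 11100111

First, E_a ⊕ E_b = (M1 ⊕ K) ⊕ (M2 ⊕ K) = M1 ⊕ M2, so the key drops out. Then M2 = (M1 ⊕ M2) ⊕ M1 over the first 12 bytes.
byte 0: (47 xor cb) xor 73 = 8c xor 73 = ff
byte 1: (63 xor e0) xor 65 = 83 xor 65 = e6
byte 2: (7f xor 4d) xor 72 = 32 xor 72 = 40
byte 3: (ff xor f5) xor 76 = 0a xor 76 = 7c
byte 4: (c9 xor de) xor 65 = 17 xor 65 = 72
byte 5: (1e xor 70) xor 72 = 6e xor 72 = 1c
byte 6: (4d xor da) xor 20 = 97 xor 20 = b7
byte 7: (da xor 30) xor 68 = ea xor 68 = 82
byte 8: (0f xor 33) xor 65 = 3c xor 65 = 59
byte 9: (8b xor 47) xor 6c = cc xor 6c = a0
byte 10: (21 xor 9f) xor 6c = be xor 6c = d2
byte 11: (e8 xor 60) xor 6f = 88 xor 6f = e7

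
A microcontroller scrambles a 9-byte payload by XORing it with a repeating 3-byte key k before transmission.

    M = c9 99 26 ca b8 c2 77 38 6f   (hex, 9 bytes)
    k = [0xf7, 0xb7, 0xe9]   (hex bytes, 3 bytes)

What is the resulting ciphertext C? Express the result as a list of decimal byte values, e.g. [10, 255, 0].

[62, 46, 207, 61, 15, 43, 128, 143, 134]

The 3-byte key repeats, so the effective keystream is f7 b7 e9 f7 b7 e9 f7 b7 e9.
byte 0: c9 ⊕ f7 = 3e
byte 1: 99 ⊕ b7 = 2e
byte 2: 26 ⊕ e9 = cf
byte 3: ca ⊕ f7 = 3d
byte 4: b8 ⊕ b7 = 0f
byte 5: c2 ⊕ e9 = 2b
byte 6: 77 ⊕ f7 = 80
byte 7: 38 ⊕ b7 = 8f
byte 8: 6f ⊕ e9 = 86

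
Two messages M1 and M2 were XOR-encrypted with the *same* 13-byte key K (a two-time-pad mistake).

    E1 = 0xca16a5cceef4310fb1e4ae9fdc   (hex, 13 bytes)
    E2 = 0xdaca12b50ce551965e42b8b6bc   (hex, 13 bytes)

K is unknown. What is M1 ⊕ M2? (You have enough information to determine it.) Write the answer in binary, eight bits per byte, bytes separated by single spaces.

00010000 11011100 10110111 01111001 11100010 00010001 01100000 10011001 11101111 10100110 00010110 00101001 01100000

E1 ⊕ E2 = (M1 ⊕ K) ⊕ (M2 ⊕ K) = M1 ⊕ M2 — the shared key cancels under XOR.
ca XOR da = 10
16 XOR ca = dc
a5 XOR 12 = b7
cc XOR b5 = 79
ee XOR 0c = e2
f4 XOR e5 = 11
31 XOR 51 = 60
0f XOR 96 = 99
b1 XOR 5e = ef
e4 XOR 42 = a6
ae XOR b8 = 16
9f XOR b6 = 29
dc XOR bc = 60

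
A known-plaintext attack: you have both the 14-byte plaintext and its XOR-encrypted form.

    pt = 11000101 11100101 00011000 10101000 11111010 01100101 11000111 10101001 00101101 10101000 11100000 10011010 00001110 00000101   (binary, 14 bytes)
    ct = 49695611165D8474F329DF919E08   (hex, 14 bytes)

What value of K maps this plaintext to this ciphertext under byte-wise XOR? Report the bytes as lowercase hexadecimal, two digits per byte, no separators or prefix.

8c8c4eb9ec3843ddde813f0b900d

Since ct = pt ⊕ K, XORing both sides with pt gives K = pt ⊕ ct.
11000101 XOR 01001001 = 10001100
11100101 XOR 01101001 = 10001100
00011000 XOR 01010110 = 01001110
10101000 XOR 00010001 = 10111001
11111010 XOR 00010110 = 11101100
01100101 XOR 01011101 = 00111000
11000111 XOR 10000100 = 01000011
10101001 XOR 01110100 = 11011101
00101101 XOR 11110011 = 11011110
10101000 XOR 00101001 = 10000001
11100000 XOR 11011111 = 00111111
10011010 XOR 10010001 = 00001011
00001110 XOR 10011110 = 10010000
00000101 XOR 00001000 = 00001101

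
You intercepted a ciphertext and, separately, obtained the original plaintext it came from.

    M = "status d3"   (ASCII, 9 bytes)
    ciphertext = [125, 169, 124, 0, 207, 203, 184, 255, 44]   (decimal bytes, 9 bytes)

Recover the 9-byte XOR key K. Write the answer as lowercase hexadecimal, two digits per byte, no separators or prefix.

Since ciphertext = M ⊕ K, XORing both sides with M gives K = M ⊕ ciphertext.
73 ^ 7d = 0e
74 ^ a9 = dd
61 ^ 7c = 1d
74 ^ 00 = 74
75 ^ cf = ba
73 ^ cb = b8
20 ^ b8 = 98
64 ^ ff = 9b
33 ^ 2c = 1f

0edd1d74bab8989b1f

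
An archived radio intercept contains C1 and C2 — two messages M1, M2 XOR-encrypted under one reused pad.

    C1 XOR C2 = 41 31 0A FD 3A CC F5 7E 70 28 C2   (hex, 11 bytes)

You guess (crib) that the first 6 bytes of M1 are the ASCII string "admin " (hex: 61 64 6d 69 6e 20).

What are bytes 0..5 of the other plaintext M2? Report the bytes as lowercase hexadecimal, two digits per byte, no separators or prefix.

Since C1 ⊕ C2 = M1 ⊕ M2, XORing with the guessed M1 bytes yields the corresponding M2 bytes: M2 = (C1 ⊕ C2) ⊕ M1.
41 ⊕ 61 = 20
31 ⊕ 64 = 55
0a ⊕ 6d = 67
fd ⊕ 69 = 94
3a ⊕ 6e = 54
cc ⊕ 20 = ec

2055679454ec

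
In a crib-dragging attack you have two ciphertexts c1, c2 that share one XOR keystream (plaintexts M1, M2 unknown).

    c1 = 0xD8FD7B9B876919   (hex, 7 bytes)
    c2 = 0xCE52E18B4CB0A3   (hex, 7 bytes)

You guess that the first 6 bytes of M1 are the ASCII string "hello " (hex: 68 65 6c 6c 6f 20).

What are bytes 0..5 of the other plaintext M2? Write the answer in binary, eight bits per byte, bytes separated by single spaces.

First, c1 ⊕ c2 = (M1 ⊕ K) ⊕ (M2 ⊕ K) = M1 ⊕ M2, so the key drops out. Then M2 = (M1 ⊕ M2) ⊕ M1 over the first 6 bytes.
byte 0: (d8 XOR ce) XOR 68 = 16 XOR 68 = 7e
byte 1: (fd XOR 52) XOR 65 = af XOR 65 = ca
byte 2: (7b XOR e1) XOR 6c = 9a XOR 6c = f6
byte 3: (9b XOR 8b) XOR 6c = 10 XOR 6c = 7c
byte 4: (87 XOR 4c) XOR 6f = cb XOR 6f = a4
byte 5: (69 XOR b0) XOR 20 = d9 XOR 20 = f9

01111110 11001010 11110110 01111100 10100100 11111001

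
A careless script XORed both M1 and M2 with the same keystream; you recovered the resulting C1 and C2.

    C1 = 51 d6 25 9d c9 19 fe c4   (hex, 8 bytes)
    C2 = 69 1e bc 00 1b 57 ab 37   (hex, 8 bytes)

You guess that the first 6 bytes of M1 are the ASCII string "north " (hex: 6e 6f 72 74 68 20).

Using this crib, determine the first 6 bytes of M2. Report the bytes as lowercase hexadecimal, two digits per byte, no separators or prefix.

First, C1 ⊕ C2 = (M1 ⊕ K) ⊕ (M2 ⊕ K) = M1 ⊕ M2, so the key drops out. Then M2 = (M1 ⊕ M2) ⊕ M1 over the first 6 bytes.
byte 0: (51 ⊕ 69) ⊕ 6e = 38 ⊕ 6e = 56
byte 1: (d6 ⊕ 1e) ⊕ 6f = c8 ⊕ 6f = a7
byte 2: (25 ⊕ bc) ⊕ 72 = 99 ⊕ 72 = eb
byte 3: (9d ⊕ 00) ⊕ 74 = 9d ⊕ 74 = e9
byte 4: (c9 ⊕ 1b) ⊕ 68 = d2 ⊕ 68 = ba
byte 5: (19 ⊕ 57) ⊕ 20 = 4e ⊕ 20 = 6e

56a7ebe9ba6e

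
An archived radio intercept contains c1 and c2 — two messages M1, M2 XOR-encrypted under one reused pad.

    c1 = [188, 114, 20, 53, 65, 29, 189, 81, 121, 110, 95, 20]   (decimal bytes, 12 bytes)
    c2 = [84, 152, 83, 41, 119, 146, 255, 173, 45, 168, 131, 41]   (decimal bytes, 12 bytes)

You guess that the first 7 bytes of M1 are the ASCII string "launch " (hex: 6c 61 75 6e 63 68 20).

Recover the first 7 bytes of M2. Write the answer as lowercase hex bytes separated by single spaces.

First, c1 ⊕ c2 = (M1 ⊕ K) ⊕ (M2 ⊕ K) = M1 ⊕ M2, so the key drops out. Then M2 = (M1 ⊕ M2) ⊕ M1 over the first 7 bytes.
byte 0: (bc xor 54) xor 6c = e8 xor 6c = 84
byte 1: (72 xor 98) xor 61 = ea xor 61 = 8b
byte 2: (14 xor 53) xor 75 = 47 xor 75 = 32
byte 3: (35 xor 29) xor 6e = 1c xor 6e = 72
byte 4: (41 xor 77) xor 63 = 36 xor 63 = 55
byte 5: (1d xor 92) xor 68 = 8f xor 68 = e7
byte 6: (bd xor ff) xor 20 = 42 xor 20 = 62

84 8b 32 72 55 e7 62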